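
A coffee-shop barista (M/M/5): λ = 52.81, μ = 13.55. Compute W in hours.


a = 3.8974; ρ = 0.7795; P₀ = 0.015162
Lq = P₀·a^c·ρ/(c!(1−ρ)²) = 1.82126
Wq = Lq/λ = 1.82126/52.81 = 0.03449 hr
W = Wq + 1/μ = 0.03449 + 0.07380 = 0.10829 hr

Final: 0.10829 hr


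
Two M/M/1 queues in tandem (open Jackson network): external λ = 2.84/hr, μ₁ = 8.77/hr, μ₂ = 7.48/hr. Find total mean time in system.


Each node sees arrival rate λ = 2.84/hr (tandem ⇒ throughput preserved).
W₁ = 1/(μ₁−λ) = 1/(8.77−2.84) = 0.16863 hr
W₂ = 1/(μ₂−λ) = 1/(7.48−2.84) = 0.21552 hr
W_total = W₁ + W₂ = 0.16863 + 0.21552 = 0.38415 hr

Final: 0.38415 hr


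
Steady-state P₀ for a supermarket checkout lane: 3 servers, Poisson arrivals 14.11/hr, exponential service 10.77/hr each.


a = λ/μ = 14.11/10.77 = 1.3101; ρ = a/c = 0.4367
Σ_{k=0}^{2} a^k/k! (terms k=0..2) = 1.00000 + 1.31012 + 0.85821 = 3.16833
Tail: a^3/(3!(1−ρ)) = 2.24871/(6·0.5633) = 0.66535
P₀ = 1/(3.16833 + 0.66535) = 1/3.83368 = 0.260846

Final: 0.260846


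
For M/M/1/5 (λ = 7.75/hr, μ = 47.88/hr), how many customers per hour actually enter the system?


ρ = 0.1619; P_K = (1−ρ)ρ^5/(1−ρ^6) = 0.00009312
λ_eff = λ(1 − P_K) = 7.75·(1 − 0.00009312) = 7.75·0.999907 = 7.7493 /hr

Final: 7.7493 /hr


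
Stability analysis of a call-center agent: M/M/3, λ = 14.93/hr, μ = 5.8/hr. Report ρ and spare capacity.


Total capacity cμ = 3·5.8 = 17.40/hr
ρ = λ/(cμ) = 14.93/17.40 = 0.8580
Stable ⇔ ρ < 1: YES
Spare capacity = cμ − λ = 17.40 − 14.93 = 2.47/hr

Final: ρ = 0.8580; stable; margin = 2.47/hr


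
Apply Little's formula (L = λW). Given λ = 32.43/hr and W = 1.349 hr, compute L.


L = λW = 32.43·1.349 = 43.7481

Final: 43.7481


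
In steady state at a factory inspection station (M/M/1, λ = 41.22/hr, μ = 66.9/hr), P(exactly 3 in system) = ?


ρ = 41.22/66.9 = 0.6161
P_n = (1−ρ)·ρ^n = (1 − 0.6161)·0.6161^3 = 0.3839·0.233908 = 0.089787

Final: 0.089787


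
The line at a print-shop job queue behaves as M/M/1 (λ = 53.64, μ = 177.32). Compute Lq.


ρ = 53.64/177.32 = 0.3025
Lq = ρ²/(1−ρ) = 0.09151/0.6975 = 0.1312

Final: 0.1312


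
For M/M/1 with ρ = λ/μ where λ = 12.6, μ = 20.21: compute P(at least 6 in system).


ρ = 12.6/20.21 = 0.6235
P(N ≥ n) = ρ^n = 0.6235^6 = 0.058725

Final: 0.058725


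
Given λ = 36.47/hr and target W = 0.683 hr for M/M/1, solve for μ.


W = 1/(μ−λ) ⇒ μ − λ = 1/W = 1/0.683 = 1.4641
μ = λ + 1/W = 36.47 + 1.4641 = 37.9341 per hr

Final: 37.9341 /hr


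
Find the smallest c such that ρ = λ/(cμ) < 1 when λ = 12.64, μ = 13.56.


Stability requires cμ > λ ⇔ c > λ/μ.
λ/μ = 12.64/13.56 = 0.9322
Minimum integer c = ⌊0.9322⌋ + 1 = 1
Check: 1·13.56 = 13.56 > 12.64, while 0·13.56 = 0.00 ≤ 12.64

Final: 1 servers


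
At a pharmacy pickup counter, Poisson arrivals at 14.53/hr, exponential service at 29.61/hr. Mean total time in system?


W = 1/(μ−λ) = 1/(29.61 − 14.53) = 1/15.08 = 0.06631 hr

Final: 0.06631 hr


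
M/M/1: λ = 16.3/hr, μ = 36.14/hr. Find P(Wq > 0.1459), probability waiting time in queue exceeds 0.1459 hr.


ρ = 16.3/36.14 = 0.4510
P(Wq > t) = ρ·e^{−(μ−λ)t} = 0.4510·e^{−2.8947}
= 0.4510·0.055318 = 0.024950

Final: 0.024950


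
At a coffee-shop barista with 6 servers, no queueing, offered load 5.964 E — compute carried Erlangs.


B(6,5.964) = 0.262391 (Erlang-B)
Carried load = a(1 − B) = 5.964·(1 − 0.262391) = 5.964·0.737609 = 4.3991 E

Final: 4.3991 Erlangs


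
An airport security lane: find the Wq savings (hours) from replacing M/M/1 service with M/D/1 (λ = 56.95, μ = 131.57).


ρ = 56.95/131.57 = 0.4328
Wq(M/M/1) = ρ/(μ−λ) = 0.4328/74.62 = 0.005801 hr
Wq(M/D/1) = ρ/(2(μ−λ)) = 0.002900 hr
Savings = 0.005801 − 0.002900 = 0.002900 hr

Final: 0.002900 hr


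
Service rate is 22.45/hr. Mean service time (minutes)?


Mean service time = 1/μ = 1/22.45 hour = 0.04454 hour
In minutes: 0.04454 × 60 = 2.6726 min

Final: 2.6726 min


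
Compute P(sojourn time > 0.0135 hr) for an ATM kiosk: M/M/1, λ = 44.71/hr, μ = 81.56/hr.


W ~ Exponential(μ−λ) for M/M/1.
μ − λ = 81.56 − 44.71 = 36.8500
P(W > t) = e^{−(μ−λ)t} = e^{−0.4975} = 0.608064

Final: 0.608064


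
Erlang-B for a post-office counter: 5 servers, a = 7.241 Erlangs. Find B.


B(c,a) = (a^c/c!) / Σ_{k=0}^{c} a^k/k!
a^5/5! = 165.886671
Σ terms (k=0..5): 1.00000 + 7.24100 + 26.21604 + 63.27678 + 114.54680 + 165.88667 = 378.167291
B = 165.886671/378.167291 = 0.438659

Final: 0.438659


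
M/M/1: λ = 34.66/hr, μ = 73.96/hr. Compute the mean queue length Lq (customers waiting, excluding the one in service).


ρ = 34.66/73.96 = 0.4686
Lq = ρ²/(1−ρ) = 0.2196/0.5314 = 0.4133

Final: 0.4133


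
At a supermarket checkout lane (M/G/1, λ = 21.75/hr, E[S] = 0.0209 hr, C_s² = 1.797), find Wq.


ρ = λ·E[S] = 21.75·0.0209 = 0.4546
E[S²] = E[S]²(1+C_s²) = 0.0209²·(1+1.797) = 0.001222
Wq = λ·E[S²]/(2(1−ρ)) = 21.75·0.001222/(2·0.5454) = 0.02436 hr

Final: 0.02436 hr


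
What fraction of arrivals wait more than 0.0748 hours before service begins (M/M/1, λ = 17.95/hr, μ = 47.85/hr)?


ρ = 17.95/47.85 = 0.3751
P(Wq > t) = ρ·e^{−(μ−λ)t} = 0.3751·e^{−2.2365}
= 0.3751·0.106830 = 0.040075

Final: 0.040075


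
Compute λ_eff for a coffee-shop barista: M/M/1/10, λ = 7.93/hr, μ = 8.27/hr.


ρ = 0.9589; P_K = (1−ρ)ρ^10/(1−ρ^11) = 0.073051
λ_eff = λ(1 − P_K) = 7.93·(1 − 0.073051) = 7.93·0.926949 = 7.3507 /hr

Final: 7.3507 /hr


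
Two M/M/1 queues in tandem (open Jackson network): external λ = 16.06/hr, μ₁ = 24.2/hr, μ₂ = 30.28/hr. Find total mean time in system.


Each node sees arrival rate λ = 16.06/hr (tandem ⇒ throughput preserved).
W₁ = 1/(μ₁−λ) = 1/(24.2−16.06) = 0.12285 hr
W₂ = 1/(μ₂−λ) = 1/(30.28−16.06) = 0.07032 hr
W_total = W₁ + W₂ = 0.12285 + 0.07032 = 0.19317 hr

Final: 0.19317 hr


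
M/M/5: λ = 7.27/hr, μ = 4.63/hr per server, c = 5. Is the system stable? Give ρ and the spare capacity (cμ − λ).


Total capacity cμ = 5·4.63 = 23.15/hr
ρ = λ/(cμ) = 7.27/23.15 = 0.3140
Stable ⇔ ρ < 1: YES
Spare capacity = cμ − λ = 23.15 − 7.27 = 15.88/hr

Final: ρ = 0.3140; stable; margin = 15.88/hr


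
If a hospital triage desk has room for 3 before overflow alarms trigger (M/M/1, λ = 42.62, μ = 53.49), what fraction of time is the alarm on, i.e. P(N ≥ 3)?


ρ = 42.62/53.49 = 0.7968
P(N ≥ n) = ρ^n = 0.7968^3 = 0.505851

Final: 0.505851


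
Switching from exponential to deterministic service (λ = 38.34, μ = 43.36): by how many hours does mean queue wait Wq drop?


ρ = 38.34/43.36 = 0.8842
Wq(M/M/1) = ρ/(μ−λ) = 0.8842/5.02 = 0.17614 hr
Wq(M/D/1) = ρ/(2(μ−λ)) = 0.08807 hr
Savings = 0.17614 − 0.08807 = 0.08807 hr

Final: 0.08807 hr


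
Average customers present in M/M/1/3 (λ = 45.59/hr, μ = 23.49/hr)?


ρ = 45.59/23.49 = 1.9408
L = ρ[1 − (K+1)ρ^K + Kρ^(K+1)] / [(1−ρ)(1−ρ^(K+1))]
Numerator: 1.9408·(1 − 4·7.310713 + 3·14.188821) = 27.799635
Denominator: (-0.9408)·(-13.188821) = 12.408384
L = 27.799635/12.408384 = 2.2404

Final: 2.2404


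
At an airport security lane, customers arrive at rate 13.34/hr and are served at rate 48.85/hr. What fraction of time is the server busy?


ρ = λ/μ = 13.34/48.85 = 0.2731

Final: 0.2731


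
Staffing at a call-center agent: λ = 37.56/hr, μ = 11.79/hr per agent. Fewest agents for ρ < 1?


Stability requires cμ > λ ⇔ c > λ/μ.
λ/μ = 37.56/11.79 = 3.1858
Minimum integer c = ⌊3.1858⌋ + 1 = 4
Check: 4·11.79 = 47.16 > 37.56, while 3·11.79 = 35.37 ≤ 37.56

Final: 4 servers


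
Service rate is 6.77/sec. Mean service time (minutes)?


Mean service time = 1/μ = 1/6.77 second = 0.14771 second
In minutes: 0.14771 × 0.0166667 = 0.002462 min

Final: 0.002462 min


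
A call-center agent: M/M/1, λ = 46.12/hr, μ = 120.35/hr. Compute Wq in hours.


ρ = 46.12/120.35 = 0.3832
Wq = ρ/(μ−λ) = 0.3832/(120.35 − 46.12) = 0.3832/74.23 = 0.005163 hr

Final: 0.005163 hr


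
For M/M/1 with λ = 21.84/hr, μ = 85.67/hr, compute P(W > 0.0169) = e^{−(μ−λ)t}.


W ~ Exponential(μ−λ) for M/M/1.
μ − λ = 85.67 − 21.84 = 63.8300
P(W > t) = e^{−(μ−λ)t} = e^{−1.0787} = 0.340028

Final: 0.340028


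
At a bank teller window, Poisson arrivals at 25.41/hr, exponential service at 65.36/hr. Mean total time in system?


W = 1/(μ−λ) = 1/(65.36 − 25.41) = 1/39.95 = 0.02503 hr

Final: 0.02503 hr


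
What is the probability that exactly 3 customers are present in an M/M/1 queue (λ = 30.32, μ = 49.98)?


ρ = 30.32/49.98 = 0.6066
P_n = (1−ρ)·ρ^n = (1 − 0.6066)·0.6066^3 = 0.3934·0.223254 = 0.087819

Final: 0.087819


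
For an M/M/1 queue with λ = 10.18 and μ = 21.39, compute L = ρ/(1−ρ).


ρ = λ/μ = 10.18/21.39 = 0.4759
L = ρ/(1−ρ) = 0.4759/(1 − 0.4759) = 0.4759/0.5241 = 0.9081

Final: 0.9081


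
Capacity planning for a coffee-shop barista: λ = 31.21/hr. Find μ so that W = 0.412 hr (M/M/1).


W = 1/(μ−λ) ⇒ μ − λ = 1/W = 1/0.412 = 2.4272
μ = λ + 1/W = 31.21 + 2.4272 = 33.6372 per hr

Final: 33.6372 /hr


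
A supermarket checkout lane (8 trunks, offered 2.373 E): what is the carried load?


B(8,2.373) = 0.002326 (Erlang-B)
Carried load = a(1 − B) = 2.373·(1 − 0.002326) = 2.373·0.997674 = 2.3675 E

Final: 2.3675 Erlangs


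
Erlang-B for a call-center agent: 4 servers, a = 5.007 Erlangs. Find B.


B(c,a) = (a^c/c!) / Σ_{k=0}^{c} a^k/k!
a^4/4! = 26.187807
Σ terms (k=0..4): 1.00000 + 5.00700 + 12.53502 + 20.92096 + 26.18781 = 65.650787
B = 26.187807/65.650787 = 0.398896

Final: 0.398896


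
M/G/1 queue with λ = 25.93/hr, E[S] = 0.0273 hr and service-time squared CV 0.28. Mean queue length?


ρ = λ·E[S] = 25.93·0.0273 = 0.7079
Lq = ρ²(1+C_s²)/(2(1−ρ)) = 0.5011·(1+0.28)/(2·0.2921)
= 0.5011·1.2800/0.5842 = 1.09790

Final: 1.09790


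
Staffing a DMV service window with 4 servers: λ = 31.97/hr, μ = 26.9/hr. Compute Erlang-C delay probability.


a = λ/μ = 1.1885; ρ = a/4 = 0.2971
P₀ = 0.303696 (from M/M/c formula)
C(c,a) = [a^c/(c!(1−ρ))]·P₀ = [1.99509/(24·0.7029)]·0.303696
= 0.11827·0.303696 = 0.035918

Final: 0.035918


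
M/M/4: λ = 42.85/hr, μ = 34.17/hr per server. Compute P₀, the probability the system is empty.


a = λ/μ = 42.85/34.17 = 1.2540; ρ = a/c = 0.3135
Σ_{k=0}^{3} a^k/k! (terms k=0..3) = 1.00000 + 1.25402 + 0.78629 + 0.32867 = 3.36899
Tail: a^4/(4!(1−ρ)) = 2.47300/(24·0.6865) = 0.15010
P₀ = 1/(3.36899 + 0.15010) = 1/3.51908 = 0.284165

Final: 0.284165


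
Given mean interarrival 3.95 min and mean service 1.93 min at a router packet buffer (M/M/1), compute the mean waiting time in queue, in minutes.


λ = 60/3.95 = 15.1899 /hr
μ = 60/1.93 = 31.0881 /hr
ρ = λ/μ = 15.1899/31.0881 = 0.4886
Wq = ρ/(μ−λ) = 0.4886/(31.0881−15.1899) = 0.03073 hr
In minutes: 0.03073·60 = 1.844 min

Final: 1.844 min


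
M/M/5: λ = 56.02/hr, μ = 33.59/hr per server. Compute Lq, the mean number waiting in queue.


a = λ/μ = 1.6678; ρ = a/5 = 0.3336
P₀ = 0.188137
Lq = P₀·a^c·ρ / (c!·(1−ρ)²) = 0.188137·12.90225·0.3336/(120·0.44415)
= 0.01519

Final: 0.01519


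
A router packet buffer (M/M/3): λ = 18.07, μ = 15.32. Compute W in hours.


a = 1.1795; ρ = 0.3932; P₀ = 0.300679
Lq = P₀·a^c·ρ/(c!(1−ρ)²) = 0.08780
Wq = Lq/λ = 0.08780/18.07 = 0.004859 hr
W = Wq + 1/μ = 0.004859 + 0.06527 = 0.07013 hr

Final: 0.07013 hr


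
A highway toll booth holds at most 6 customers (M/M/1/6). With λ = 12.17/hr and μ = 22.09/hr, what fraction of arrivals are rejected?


ρ = λ/μ = 12.17/22.09 = 0.5509
P_K = (1−ρ)ρ^K/(1−ρ^(K+1)) = (0.4491·0.027962)/(1 − 0.015405)
= 0.012557/0.984595 = 0.012753

Final: 0.012753


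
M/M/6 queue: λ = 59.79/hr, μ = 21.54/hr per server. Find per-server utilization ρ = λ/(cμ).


ρ = λ/(cμ) = 59.79/(6·21.54) = 59.79/129.24 = 0.4626

Final: 0.4626


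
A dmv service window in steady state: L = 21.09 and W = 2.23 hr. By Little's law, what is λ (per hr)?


λ = L/W = 21.09/2.23 = 9.4574 /hr

Final: 9.4574 /hr


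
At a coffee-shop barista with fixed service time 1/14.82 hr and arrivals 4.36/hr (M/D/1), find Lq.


ρ = 4.36/14.82 = 0.2942
M/D/1: Lq = ρ²/(2(1−ρ)) = 0.08655/(2·0.7058) = 0.06131

Final: 0.06131


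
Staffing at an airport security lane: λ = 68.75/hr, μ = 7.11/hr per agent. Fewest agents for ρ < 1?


Stability requires cμ > λ ⇔ c > λ/μ.
λ/μ = 68.75/7.11 = 9.6695
Minimum integer c = ⌊9.6695⌋ + 1 = 10
Check: 10·7.11 = 71.10 > 68.75, while 9·7.11 = 63.99 ≤ 68.75

Final: 10 servers


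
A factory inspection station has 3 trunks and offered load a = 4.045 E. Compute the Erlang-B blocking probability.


B(c,a) = (a^c/c!) / Σ_{k=0}^{c} a^k/k!
a^3/3! = 11.030732
Σ terms (k=0..3): 1.00000 + 4.04500 + 8.18101 + 11.03073 = 24.256744
B = 11.030732/24.256744 = 0.454749

Final: 0.454749


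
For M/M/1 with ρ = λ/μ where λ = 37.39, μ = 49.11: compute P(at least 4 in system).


ρ = 37.39/49.11 = 0.7614
P(N ≥ n) = ρ^n = 0.7614^4 = 0.336002

Final: 0.336002


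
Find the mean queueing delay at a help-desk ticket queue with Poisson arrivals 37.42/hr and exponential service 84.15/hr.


ρ = 37.42/84.15 = 0.4447
Wq = ρ/(μ−λ) = 0.4447/(84.15 − 37.42) = 0.4447/46.73 = 0.009516 hr

Final: 0.009516 hr


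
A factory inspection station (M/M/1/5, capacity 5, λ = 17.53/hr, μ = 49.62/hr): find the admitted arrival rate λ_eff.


ρ = 0.3533; P_K = (1−ρ)ρ^5/(1−ρ^6) = 0.003566
λ_eff = λ(1 − P_K) = 17.53·(1 − 0.003566) = 17.53·0.996434 = 17.4675 /hr

Final: 17.4675 /hr


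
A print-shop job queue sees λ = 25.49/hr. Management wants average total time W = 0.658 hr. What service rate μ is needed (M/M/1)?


W = 1/(μ−λ) ⇒ μ − λ = 1/W = 1/0.658 = 1.5198
μ = λ + 1/W = 25.49 + 1.5198 = 27.0098 per hr

Final: 27.0098 /hr


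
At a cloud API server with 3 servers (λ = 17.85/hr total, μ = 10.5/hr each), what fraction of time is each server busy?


ρ = λ/(cμ) = 17.85/(3·10.5) = 17.85/31.50 = 0.5667

Final: 0.5667


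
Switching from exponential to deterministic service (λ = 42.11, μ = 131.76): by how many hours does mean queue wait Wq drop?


ρ = 42.11/131.76 = 0.3196
Wq(M/M/1) = ρ/(μ−λ) = 0.3196/89.65 = 0.003565 hr
Wq(M/D/1) = ρ/(2(μ−λ)) = 0.001782 hr
Savings = 0.003565 − 0.001782 = 0.001782 hr

Final: 0.001782 hr


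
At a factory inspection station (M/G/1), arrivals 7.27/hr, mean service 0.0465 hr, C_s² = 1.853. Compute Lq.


ρ = λ·E[S] = 7.27·0.0465 = 0.3381
Lq = ρ²(1+C_s²)/(2(1−ρ)) = 0.1143·(1+1.853)/(2·0.6619)
= 0.1143·2.8530/1.3239 = 0.24628

Final: 0.24628


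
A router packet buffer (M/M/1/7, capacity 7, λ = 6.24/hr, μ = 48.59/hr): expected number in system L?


ρ = 6.24/48.59 = 0.1284
L = ρ[1 − (K+1)ρ^K + Kρ^(K+1)] / [(1−ρ)(1−ρ^(K+1))]
Numerator: 0.1284·(1 − 8·0.0000005761 + 7·0.00000007398) = 0.128421
Denominator: (0.8716)·(1.000000) = 0.871578
L = 0.128421/0.871578 = 0.1473

Final: 0.1473


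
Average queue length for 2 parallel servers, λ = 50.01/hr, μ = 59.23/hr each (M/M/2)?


a = λ/μ = 0.8443; ρ = a/2 = 0.4222
P₀ = 0.406304
Lq = P₀·a^c·ρ / (c!·(1−ρ)²) = 0.406304·0.71290·0.4222/(2·0.33389)
= 0.18312

Final: 0.18312


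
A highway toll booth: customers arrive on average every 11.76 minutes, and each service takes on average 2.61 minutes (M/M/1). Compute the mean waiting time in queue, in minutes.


λ = 60/11.76 = 5.1020 /hr
μ = 60/2.61 = 22.9885 /hr
ρ = λ/μ = 5.1020/22.9885 = 0.2219
Wq = ρ/(μ−λ) = 0.2219/(22.9885−5.1020) = 0.01241 hr
In minutes: 0.01241·60 = 0.7445 min

Final: 0.7445 min


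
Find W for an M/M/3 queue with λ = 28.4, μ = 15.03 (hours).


a = 1.8896; ρ = 0.6299; P₀ = 0.129660
Lq = P₀·a^c·ρ/(c!(1−ρ)²) = 0.67022
Wq = Lq/λ = 0.67022/28.4 = 0.02360 hr
W = Wq + 1/μ = 0.02360 + 0.06653 = 0.09013 hr

Final: 0.09013 hr


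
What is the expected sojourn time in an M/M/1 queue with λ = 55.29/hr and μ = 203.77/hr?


W = 1/(μ−λ) = 1/(203.77 − 55.29) = 1/148.48 = 0.006735 hr

Final: 0.006735 hr


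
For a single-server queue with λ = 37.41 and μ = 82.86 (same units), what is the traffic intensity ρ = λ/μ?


ρ = λ/μ = 37.41/82.86 = 0.4515

Final: 0.4515


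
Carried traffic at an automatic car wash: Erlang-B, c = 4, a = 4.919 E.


B(4,4.919) = 0.391889 (Erlang-B)
Carried load = a(1 − B) = 4.919·(1 − 0.391889) = 4.919·0.608111 = 2.9913 E

Final: 2.9913 Erlangs


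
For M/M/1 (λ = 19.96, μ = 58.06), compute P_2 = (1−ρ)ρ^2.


ρ = 19.96/58.06 = 0.3438
P_n = (1−ρ)·ρ^n = (1 − 0.3438)·0.3438^2 = 0.6562·0.118186 = 0.077556

Final: 0.077556


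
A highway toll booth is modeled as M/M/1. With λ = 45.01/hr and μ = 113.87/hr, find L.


ρ = λ/μ = 45.01/113.87 = 0.3953
L = ρ/(1−ρ) = 0.3953/(1 − 0.3953) = 0.3953/0.6047 = 0.6536

Final: 0.6536


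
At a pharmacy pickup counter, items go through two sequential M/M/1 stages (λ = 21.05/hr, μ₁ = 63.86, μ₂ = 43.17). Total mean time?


Each node sees arrival rate λ = 21.05/hr (tandem ⇒ throughput preserved).
W₁ = 1/(μ₁−λ) = 1/(63.86−21.05) = 0.02336 hr
W₂ = 1/(μ₂−λ) = 1/(43.17−21.05) = 0.04521 hr
W_total = W₁ + W₂ = 0.02336 + 0.04521 = 0.06857 hr

Final: 0.06857 hr


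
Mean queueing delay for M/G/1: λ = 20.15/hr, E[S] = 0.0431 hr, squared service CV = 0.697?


ρ = λ·E[S] = 20.15·0.0431 = 0.8685
E[S²] = E[S]²(1+C_s²) = 0.0431²·(1+0.697) = 0.003152
Wq = λ·E[S²]/(2(1−ρ)) = 20.15·0.003152/(2·0.1315) = 0.24146 hr

Final: 0.24146 hr


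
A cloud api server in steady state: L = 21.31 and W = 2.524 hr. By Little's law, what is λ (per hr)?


λ = L/W = 21.31/2.524 = 8.4429 /hr

Final: 8.4429 /hr


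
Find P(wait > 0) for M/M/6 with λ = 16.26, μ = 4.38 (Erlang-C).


a = λ/μ = 3.7123; ρ = a/6 = 0.6187
P₀ = 0.023013 (from M/M/c formula)
C(c,a) = [a^c/(c!(1−ρ))]·P₀ = [2617.45115/(720·0.3813)]·0.023013
= 9.53463·0.023013 = 0.219421

Final: 0.219421


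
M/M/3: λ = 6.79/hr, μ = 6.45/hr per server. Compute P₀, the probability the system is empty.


a = λ/μ = 6.79/6.45 = 1.0527; ρ = a/c = 0.3509
Σ_{k=0}^{2} a^k/k! (terms k=0..2) = 1.00000 + 1.05271 + 0.55410 = 2.60682
Tail: a^3/(3!(1−ρ)) = 1.16662/(6·0.6491) = 0.29955
P₀ = 1/(2.60682 + 0.29955) = 1/2.90637 = 0.344072

Final: 0.344072


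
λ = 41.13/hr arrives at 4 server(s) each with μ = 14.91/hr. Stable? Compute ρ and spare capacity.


Total capacity cμ = 4·14.91 = 59.64/hr
ρ = λ/(cμ) = 41.13/59.64 = 0.6896
Stable ⇔ ρ < 1: YES
Spare capacity = cμ − λ = 59.64 − 41.13 = 18.51/hr

Final: ρ = 0.6896; stable; margin = 18.51/hr


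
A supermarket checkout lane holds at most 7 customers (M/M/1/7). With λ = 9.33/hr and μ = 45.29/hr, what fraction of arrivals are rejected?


ρ = λ/μ = 9.33/45.29 = 0.2060
P_K = (1−ρ)ρ^K/(1−ρ^(K+1)) = (0.7940·0.00001575)/(1 − 0.000003244)
= 0.00001250/0.999997 = 0.00001250

Final: 0.00001250


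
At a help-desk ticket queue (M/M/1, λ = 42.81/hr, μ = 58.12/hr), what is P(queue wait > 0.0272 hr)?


ρ = 42.81/58.12 = 0.7366
P(Wq > t) = ρ·e^{−(μ−λ)t} = 0.7366·e^{−0.4164}
= 0.7366·0.659395 = 0.485697

Final: 0.485697


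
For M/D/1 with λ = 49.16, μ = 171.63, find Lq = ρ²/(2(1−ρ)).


ρ = 49.16/171.63 = 0.2864
M/D/1: Lq = ρ²/(2(1−ρ)) = 0.08204/(2·0.7136) = 0.05749

Final: 0.05749


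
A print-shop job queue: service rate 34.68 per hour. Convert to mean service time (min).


Mean service time = 1/μ = 1/34.68 hour = 0.02884 hour
In minutes: 0.02884 × 60 = 1.7301 min

Final: 1.7301 min


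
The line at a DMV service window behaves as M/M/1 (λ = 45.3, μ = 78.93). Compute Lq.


ρ = 45.3/78.93 = 0.5739
Lq = ρ²/(1−ρ) = 0.3294/0.4261 = 0.7731

Final: 0.7731


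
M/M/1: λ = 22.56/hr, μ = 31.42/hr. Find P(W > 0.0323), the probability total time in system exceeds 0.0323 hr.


W ~ Exponential(μ−λ) for M/M/1.
μ − λ = 31.42 − 22.56 = 8.8600
P(W > t) = e^{−(μ−λ)t} = e^{−0.2862} = 0.751129

Final: 0.751129


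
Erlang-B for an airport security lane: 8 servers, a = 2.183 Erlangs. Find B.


B(c,a) = (a^c/c!) / Σ_{k=0}^{c} a^k/k!
a^8/8! = 0.012791
Σ terms (k=0..8): 1.00000 + 2.18300 + 2.38274 + 1.73384 + 0.94625 + 0.41313 + 0.15031 + 0.04688 + 0.01279 = 8.868941
B = 0.012791/8.868941 = 0.001442

Final: 0.001442


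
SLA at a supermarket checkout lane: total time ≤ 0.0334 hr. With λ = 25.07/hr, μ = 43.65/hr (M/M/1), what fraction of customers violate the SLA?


W ~ Exponential(μ−λ) for M/M/1.
μ − λ = 43.65 − 25.07 = 18.5800
P(W > t) = e^{−(μ−λ)t} = e^{−0.6206} = 0.537637

Final: 0.537637


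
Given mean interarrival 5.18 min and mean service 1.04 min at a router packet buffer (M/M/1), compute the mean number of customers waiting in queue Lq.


λ = 60/5.18 = 11.5830 /hr
μ = 60/1.04 = 57.6923 /hr
ρ = λ/μ = 11.5830/57.6923 = 0.2008
Lq = ρ²/(1−ρ) = 0.04031/0.7992 = 0.05044

Final: 0.05044


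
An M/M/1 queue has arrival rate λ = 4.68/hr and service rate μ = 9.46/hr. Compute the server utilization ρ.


ρ = λ/μ = 4.68/9.46 = 0.4947

Final: 0.4947


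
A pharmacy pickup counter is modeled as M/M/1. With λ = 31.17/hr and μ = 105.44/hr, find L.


ρ = λ/μ = 31.17/105.44 = 0.2956
L = ρ/(1−ρ) = 0.2956/(1 − 0.2956) = 0.2956/0.7044 = 0.4197

Final: 0.4197


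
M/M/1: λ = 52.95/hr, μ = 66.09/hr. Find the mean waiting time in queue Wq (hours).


ρ = 52.95/66.09 = 0.8012
Wq = ρ/(μ−λ) = 0.8012/(66.09 − 52.95) = 0.8012/13.14 = 0.06097 hr

Final: 0.06097 hr


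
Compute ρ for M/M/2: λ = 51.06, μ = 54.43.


ρ = λ/(cμ) = 51.06/(2·54.43) = 51.06/108.86 = 0.4690

Final: 0.4690


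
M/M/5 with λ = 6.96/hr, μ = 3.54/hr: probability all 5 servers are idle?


a = λ/μ = 6.96/3.54 = 1.9661; ρ = a/c = 0.3932
Σ_{k=0}^{4} a^k/k! (terms k=0..4) = 1.00000 + 1.96610 + 1.93278 + 1.26668 + 0.62261 = 6.78816
Tail: a^5/(5!(1−ρ)) = 29.37852/(120·0.6068) = 0.40348
P₀ = 1/(6.78816 + 0.40348) = 1/7.19164 = 0.139050

Final: 0.139050


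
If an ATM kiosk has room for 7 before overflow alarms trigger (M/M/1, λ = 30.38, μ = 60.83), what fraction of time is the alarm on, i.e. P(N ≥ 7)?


ρ = 30.38/60.83 = 0.4994
P(N ≥ n) = ρ^n = 0.4994^7 = 0.007750

Final: 0.007750


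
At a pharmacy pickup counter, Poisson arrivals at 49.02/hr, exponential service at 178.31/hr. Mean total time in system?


W = 1/(μ−λ) = 1/(178.31 − 49.02) = 1/129.29 = 0.007735 hr

Final: 0.007735 hr


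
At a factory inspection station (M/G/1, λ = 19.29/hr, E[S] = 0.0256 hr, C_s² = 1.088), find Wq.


ρ = λ·E[S] = 19.29·0.0256 = 0.4938
E[S²] = E[S]²(1+C_s²) = 0.0256²·(1+1.088) = 0.001368
Wq = λ·E[S²]/(2(1−ρ)) = 19.29·0.001368/(2·0.5062) = 0.02607 hr

Final: 0.02607 hr


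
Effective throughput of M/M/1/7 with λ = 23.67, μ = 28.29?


ρ = 0.8367; P_K = (1−ρ)ρ^7/(1−ρ^8) = 0.061695
λ_eff = λ(1 − P_K) = 23.67·(1 − 0.061695) = 23.67·0.938305 = 22.2097 /hr

Final: 22.2097 /hr


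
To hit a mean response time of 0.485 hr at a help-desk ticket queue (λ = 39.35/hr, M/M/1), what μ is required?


W = 1/(μ−λ) ⇒ μ − λ = 1/W = 1/0.485 = 2.0619
μ = λ + 1/W = 39.35 + 2.0619 = 41.4119 per hr

Final: 41.4119 /hr


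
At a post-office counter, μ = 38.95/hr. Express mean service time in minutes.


Mean service time = 1/μ = 1/38.95 hour = 0.02567 hour
In minutes: 0.02567 × 60 = 1.5404 min

Final: 1.5404 min


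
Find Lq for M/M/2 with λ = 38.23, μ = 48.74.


a = λ/μ = 0.7844; ρ = a/2 = 0.3922
P₀ = 0.436593
Lq = P₀·a^c·ρ / (c!·(1−ρ)²) = 0.436593·0.61523·0.3922/(2·0.36944)
= 0.14257

Final: 0.14257


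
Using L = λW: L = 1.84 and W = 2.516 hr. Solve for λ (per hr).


λ = L/W = 1.84/2.516 = 0.7313 /hr

Final: 0.7313 /hr


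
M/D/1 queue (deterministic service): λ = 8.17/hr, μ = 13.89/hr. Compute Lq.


ρ = 8.17/13.89 = 0.5882
M/D/1: Lq = ρ²/(2(1−ρ)) = 0.3460/(2·0.4118) = 0.42006

Final: 0.42006


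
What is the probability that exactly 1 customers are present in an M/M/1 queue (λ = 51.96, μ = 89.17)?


ρ = 51.96/89.17 = 0.5827
P_n = (1−ρ)·ρ^n = (1 − 0.5827)·0.5827^1 = 0.4173·0.582707 = 0.243160

Final: 0.243160


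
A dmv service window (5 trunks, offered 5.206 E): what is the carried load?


B(5,5.206) = 0.301353 (Erlang-B)
Carried load = a(1 − B) = 5.206·(1 − 0.301353) = 5.206·0.698647 = 3.6372 E

Final: 3.6372 Erlangs


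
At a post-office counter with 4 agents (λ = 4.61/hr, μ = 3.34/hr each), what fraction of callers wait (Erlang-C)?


a = λ/μ = 1.3802; ρ = a/4 = 0.3451
P₀ = 0.249881 (from M/M/c formula)
C(c,a) = [a^c/(c!(1−ρ))]·P₀ = [3.62926/(24·0.6549)]·0.249881
= 0.23089·0.249881 = 0.057695

Final: 0.057695


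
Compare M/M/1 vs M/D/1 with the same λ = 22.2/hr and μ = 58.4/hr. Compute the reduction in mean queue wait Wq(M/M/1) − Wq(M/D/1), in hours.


ρ = 22.2/58.4 = 0.3801
Wq(M/M/1) = ρ/(μ−λ) = 0.3801/36.20 = 0.01050 hr
Wq(M/D/1) = ρ/(2(μ−λ)) = 0.005251 hr
Savings = 0.01050 − 0.005251 = 0.005251 hr

Final: 0.005251 hr


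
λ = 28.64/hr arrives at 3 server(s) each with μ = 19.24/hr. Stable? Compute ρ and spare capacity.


Total capacity cμ = 3·19.24 = 57.72/hr
ρ = λ/(cμ) = 28.64/57.72 = 0.4962
Stable ⇔ ρ < 1: YES
Spare capacity = cμ − λ = 57.72 − 28.64 = 29.08/hr

Final: ρ = 0.4962; stable; margin = 29.08/hr


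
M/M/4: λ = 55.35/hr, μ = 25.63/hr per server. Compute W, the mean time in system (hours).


a = 2.1596; ρ = 0.5399; P₀ = 0.109411
Lq = P₀·a^c·ρ/(c!(1−ρ)²) = 0.25288
Wq = Lq/λ = 0.25288/55.35 = 0.004569 hr
W = Wq + 1/μ = 0.004569 + 0.03902 = 0.04359 hr

Final: 0.04359 hr


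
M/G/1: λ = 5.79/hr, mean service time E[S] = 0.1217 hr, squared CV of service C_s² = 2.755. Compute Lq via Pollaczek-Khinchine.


ρ = λ·E[S] = 5.79·0.1217 = 0.7046
Lq = ρ²(1+C_s²)/(2(1−ρ)) = 0.4965·(1+2.755)/(2·0.2954)
= 0.4965·3.7550/0.5907 = 3.15625

Final: 3.15625


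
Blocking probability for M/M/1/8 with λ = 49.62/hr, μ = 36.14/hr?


ρ = λ/μ = 49.62/36.14 = 1.3730
P_K = (1−ρ)ρ^K/(1−ρ^(K+1)) = (-0.3730·12.628416)/(1 − 17.338739)
= -4.710322/-16.338739 = 0.288292

Final: 0.288292


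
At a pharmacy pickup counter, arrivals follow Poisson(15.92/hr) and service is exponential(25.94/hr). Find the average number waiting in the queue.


ρ = 15.92/25.94 = 0.6137
Lq = ρ²/(1−ρ) = 0.3767/0.3863 = 0.9751

Final: 0.9751


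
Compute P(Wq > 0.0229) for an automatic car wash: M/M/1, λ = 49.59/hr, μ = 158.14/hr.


ρ = 49.59/158.14 = 0.3136
P(Wq > t) = ρ·e^{−(μ−λ)t} = 0.3136·e^{−2.4858}
= 0.3136·0.083259 = 0.026109

Final: 0.026109


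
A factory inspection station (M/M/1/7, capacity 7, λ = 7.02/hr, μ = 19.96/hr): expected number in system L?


ρ = 7.02/19.96 = 0.3517
L = ρ[1 − (K+1)ρ^K + Kρ^(K+1)] / [(1−ρ)(1−ρ^(K+1))]
Numerator: 0.3517·(1 − 8·0.0006656 + 7·0.0002341) = 0.350407
Denominator: (0.6483)·(0.999766) = 0.648145
L = 0.350407/0.648145 = 0.5406

Final: 0.5406


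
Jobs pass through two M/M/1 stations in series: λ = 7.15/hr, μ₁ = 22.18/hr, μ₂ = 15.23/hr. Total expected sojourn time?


Each node sees arrival rate λ = 7.15/hr (tandem ⇒ throughput preserved).
W₁ = 1/(μ₁−λ) = 1/(22.18−7.15) = 0.06653 hr
W₂ = 1/(μ₂−λ) = 1/(15.23−7.15) = 0.12376 hr
W_total = W₁ + W₂ = 0.06653 + 0.12376 = 0.19030 hr

Final: 0.19030 hr


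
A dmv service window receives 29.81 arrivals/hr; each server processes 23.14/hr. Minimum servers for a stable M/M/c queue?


Stability requires cμ > λ ⇔ c > λ/μ.
λ/μ = 29.81/23.14 = 1.2882
Minimum integer c = ⌊1.2882⌋ + 1 = 2
Check: 2·23.14 = 46.28 > 29.81, while 1·23.14 = 23.14 ≤ 29.81

Final: 2 servers


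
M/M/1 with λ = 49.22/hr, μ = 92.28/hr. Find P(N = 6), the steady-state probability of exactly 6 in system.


ρ = 49.22/92.28 = 0.5334
P_n = (1−ρ)·ρ^n = (1 − 0.5334)·0.5334^6 = 0.4666·0.023025 = 0.010744

Final: 0.010744


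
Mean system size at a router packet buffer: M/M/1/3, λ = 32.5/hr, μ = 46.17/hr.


ρ = 32.5/46.17 = 0.7039
L = ρ[1 − (K+1)ρ^K + Kρ^(K+1)] / [(1−ρ)(1−ρ^(K+1))]
Numerator: 0.7039·(1 − 4·0.348795 + 3·0.245524) = 0.240312
Denominator: (0.2961)·(0.754476) = 0.223385
L = 0.240312/0.223385 = 1.0758

Final: 1.0758


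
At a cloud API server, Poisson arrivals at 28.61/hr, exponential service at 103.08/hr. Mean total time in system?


W = 1/(μ−λ) = 1/(103.08 − 28.61) = 1/74.47 = 0.01343 hr

Final: 0.01343 hr


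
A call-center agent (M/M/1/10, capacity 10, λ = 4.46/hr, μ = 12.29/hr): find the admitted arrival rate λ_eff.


ρ = 0.3629; P_K = (1−ρ)ρ^10/(1−ρ^11) = 0.00002524
λ_eff = λ(1 − P_K) = 4.46·(1 − 0.00002524) = 4.46·0.999975 = 4.4599 /hr

Final: 4.4599 /hr


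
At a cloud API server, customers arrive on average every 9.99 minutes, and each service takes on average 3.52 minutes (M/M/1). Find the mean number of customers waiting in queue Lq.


λ = 60/9.99 = 6.0060 /hr
μ = 60/3.52 = 17.0455 /hr
ρ = λ/μ = 6.0060/17.0455 = 0.3524
Lq = ρ²/(1−ρ) = 0.1242/0.6476 = 0.1917

Final: 0.1917


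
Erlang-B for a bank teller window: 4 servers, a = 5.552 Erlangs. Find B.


B(c,a) = (a^c/c!) / Σ_{k=0}^{c} a^k/k!
a^4/4! = 39.590099
Σ terms (k=0..4): 1.00000 + 5.55200 + 15.41235 + 28.52313 + 39.59010 = 90.077577
B = 39.590099/90.077577 = 0.439511

Final: 0.439511


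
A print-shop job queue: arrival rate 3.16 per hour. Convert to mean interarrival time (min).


Mean interarrival time = 1/λ = 1/3.16 hour = 0.31646 hour
In minutes: 0.31646 × 60 = 18.9873 min

Final: 18.9873 min


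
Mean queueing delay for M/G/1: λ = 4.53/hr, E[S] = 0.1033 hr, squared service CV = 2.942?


ρ = λ·E[S] = 4.53·0.1033 = 0.4679
E[S²] = E[S]²(1+C_s²) = 0.1033²·(1+2.942) = 0.042065
Wq = λ·E[S²]/(2(1−ρ)) = 4.53·0.042065/(2·0.5321) = 0.17907 hr

Final: 0.17907 hr


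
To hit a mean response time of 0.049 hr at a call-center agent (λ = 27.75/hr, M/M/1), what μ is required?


W = 1/(μ−λ) ⇒ μ − λ = 1/W = 1/0.049 = 20.4082
μ = λ + 1/W = 27.75 + 20.4082 = 48.1582 per hr

Final: 48.1582 /hr


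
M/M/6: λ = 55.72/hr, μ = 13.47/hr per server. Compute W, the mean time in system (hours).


a = 4.1366; ρ = 0.6894; P₀ = 0.014247
Lq = P₀·a^c·ρ/(c!(1−ρ)²) = 0.70866
Wq = Lq/λ = 0.70866/55.72 = 0.01272 hr
W = Wq + 1/μ = 0.01272 + 0.07424 = 0.08696 hr

Final: 0.08696 hr


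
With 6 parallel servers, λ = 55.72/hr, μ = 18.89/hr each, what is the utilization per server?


ρ = λ/(cμ) = 55.72/(6·18.89) = 55.72/113.34 = 0.4916

Final: 0.4916


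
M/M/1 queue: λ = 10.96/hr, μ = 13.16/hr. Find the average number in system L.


ρ = λ/μ = 10.96/13.16 = 0.8328
L = ρ/(1−ρ) = 0.8328/(1 − 0.8328) = 0.8328/0.1672 = 4.9818

Final: 4.9818


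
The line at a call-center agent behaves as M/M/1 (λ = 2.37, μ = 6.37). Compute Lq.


ρ = 2.37/6.37 = 0.3721
Lq = ρ²/(1−ρ) = 0.1384/0.6279 = 0.2204

Final: 0.2204


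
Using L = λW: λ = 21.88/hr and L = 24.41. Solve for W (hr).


W = L/λ = 24.41/21.88 = 1.1156 hr

Final: 1.1156 hr


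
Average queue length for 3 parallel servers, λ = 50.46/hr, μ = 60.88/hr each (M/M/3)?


a = λ/μ = 0.8288; ρ = a/3 = 0.2763
P₀ = 0.434129
Lq = P₀·a^c·ρ / (c!·(1−ρ)²) = 0.434129·0.56940·0.2763/(6·0.52377)
= 0.02173

Final: 0.02173


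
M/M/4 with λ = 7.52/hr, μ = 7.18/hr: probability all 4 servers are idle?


a = λ/μ = 7.52/7.18 = 1.0474; ρ = a/c = 0.2618
Σ_{k=0}^{3} a^k/k! (terms k=0..3) = 1.00000 + 1.04735 + 0.54847 + 0.19148 = 2.78731
Tail: a^4/(4!(1−ρ)) = 1.20330/(24·0.7382) = 0.06792
P₀ = 1/(2.78731 + 0.06792) = 1/2.85523 = 0.350234

Final: 0.350234


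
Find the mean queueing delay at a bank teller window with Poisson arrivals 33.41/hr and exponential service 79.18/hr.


ρ = 33.41/79.18 = 0.4219
Wq = ρ/(μ−λ) = 0.4219/(79.18 − 33.41) = 0.4219/45.77 = 0.009219 hr

Final: 0.009219 hr


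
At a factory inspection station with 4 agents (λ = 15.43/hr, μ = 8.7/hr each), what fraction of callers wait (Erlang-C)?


a = λ/μ = 1.7736; ρ = a/4 = 0.4434
P₀ = 0.166201 (from M/M/c formula)
C(c,a) = [a^c/(c!(1−ρ))]·P₀ = [9.89434/(24·0.5566)]·0.166201
= 0.74067·0.166201 = 0.123101

Final: 0.123101


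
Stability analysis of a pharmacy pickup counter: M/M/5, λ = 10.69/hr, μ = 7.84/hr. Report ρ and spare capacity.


Total capacity cμ = 5·7.84 = 39.20/hr
ρ = λ/(cμ) = 10.69/39.20 = 0.2727
Stable ⇔ ρ < 1: YES
Spare capacity = cμ − λ = 39.20 − 10.69 = 28.51/hr

Final: ρ = 0.2727; stable; margin = 28.51/hr


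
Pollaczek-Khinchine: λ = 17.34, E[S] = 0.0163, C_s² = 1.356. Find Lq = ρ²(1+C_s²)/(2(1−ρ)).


ρ = λ·E[S] = 17.34·0.0163 = 0.2826
Lq = ρ²(1+C_s²)/(2(1−ρ)) = 0.07989·(1+1.356)/(2·0.7174)
= 0.07989·2.3560/1.4347 = 0.13118

Final: 0.13118


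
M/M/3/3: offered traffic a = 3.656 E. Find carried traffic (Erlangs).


B(3,3.656) = 0.418018 (Erlang-B)
Carried load = a(1 − B) = 3.656·(1 − 0.418018) = 3.656·0.581982 = 2.1277 E

Final: 2.1277 Erlangs


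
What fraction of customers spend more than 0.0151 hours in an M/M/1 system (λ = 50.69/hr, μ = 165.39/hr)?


W ~ Exponential(μ−λ) for M/M/1.
μ − λ = 165.39 − 50.69 = 114.7000
P(W > t) = e^{−(μ−λ)t} = e^{−1.7320} = 0.176936

Final: 0.176936


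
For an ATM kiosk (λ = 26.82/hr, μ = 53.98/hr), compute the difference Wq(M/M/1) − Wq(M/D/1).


ρ = 26.82/53.98 = 0.4969
Wq(M/M/1) = ρ/(μ−λ) = 0.4969/27.16 = 0.01829 hr
Wq(M/D/1) = ρ/(2(μ−λ)) = 0.009147 hr
Savings = 0.01829 − 0.009147 = 0.009147 hr

Final: 0.009147 hr


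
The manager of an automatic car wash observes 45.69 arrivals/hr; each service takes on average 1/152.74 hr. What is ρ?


ρ = λ/μ = 45.69/152.74 = 0.2991

Final: 0.2991


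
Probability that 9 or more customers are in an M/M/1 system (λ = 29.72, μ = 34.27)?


ρ = 29.72/34.27 = 0.8672
P(N ≥ n) = ρ^n = 0.8672^9 = 0.277468

Final: 0.277468


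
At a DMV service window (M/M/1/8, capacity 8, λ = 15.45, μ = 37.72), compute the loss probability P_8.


ρ = λ/μ = 15.45/37.72 = 0.4096
P_K = (1−ρ)ρ^K/(1−ρ^(K+1)) = (0.5904·0.0007922)/(1 − 0.0003245)
= 0.0004677/0.999676 = 0.0004679

Final: 0.0004679


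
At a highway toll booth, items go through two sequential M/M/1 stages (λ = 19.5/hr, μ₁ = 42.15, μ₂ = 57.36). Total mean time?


Each node sees arrival rate λ = 19.5/hr (tandem ⇒ throughput preserved).
W₁ = 1/(μ₁−λ) = 1/(42.15−19.5) = 0.04415 hr
W₂ = 1/(μ₂−λ) = 1/(57.36−19.5) = 0.02641 hr
W_total = W₁ + W₂ = 0.04415 + 0.02641 = 0.07056 hr

Final: 0.07056 hr


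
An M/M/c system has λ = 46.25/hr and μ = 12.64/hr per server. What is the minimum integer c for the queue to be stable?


Stability requires cμ > λ ⇔ c > λ/μ.
λ/μ = 46.25/12.64 = 3.6590
Minimum integer c = ⌊3.6590⌋ + 1 = 4
Check: 4·12.64 = 50.56 > 46.25, while 3·12.64 = 37.92 ≤ 46.25

Final: 4 servers


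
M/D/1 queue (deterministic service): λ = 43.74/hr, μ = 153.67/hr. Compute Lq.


ρ = 43.74/153.67 = 0.2846
M/D/1: Lq = ρ²/(2(1−ρ)) = 0.08102/(2·0.7154) = 0.05663

Final: 0.05663


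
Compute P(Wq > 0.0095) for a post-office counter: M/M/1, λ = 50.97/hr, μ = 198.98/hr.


ρ = 50.97/198.98 = 0.2562
P(Wq > t) = ρ·e^{−(μ−λ)t} = 0.2562·e^{−1.4061}
= 0.2562·0.245099 = 0.062784

Final: 0.062784


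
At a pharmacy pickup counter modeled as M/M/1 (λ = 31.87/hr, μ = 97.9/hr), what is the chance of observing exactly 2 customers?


ρ = 31.87/97.9 = 0.3255
P_n = (1−ρ)·ρ^n = (1 − 0.3255)·0.3255^2 = 0.6745·0.105974 = 0.071476

Final: 0.071476


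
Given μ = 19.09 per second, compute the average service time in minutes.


Mean service time = 1/μ = 1/19.09 second = 0.05238 second
In minutes: 0.05238 × 0.0166667 = 0.0008731 min

Final: 0.0008731 min


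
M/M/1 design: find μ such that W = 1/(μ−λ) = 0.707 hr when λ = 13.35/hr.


W = 1/(μ−λ) ⇒ μ − λ = 1/W = 1/0.707 = 1.4144
μ = λ + 1/W = 13.35 + 1.4144 = 14.7644 per hr

Final: 14.7644 /hr


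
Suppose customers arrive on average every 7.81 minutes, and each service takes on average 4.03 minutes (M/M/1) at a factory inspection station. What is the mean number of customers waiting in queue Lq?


λ = 60/7.81 = 7.6825 /hr
μ = 60/4.03 = 14.8883 /hr
ρ = λ/μ = 7.6825/14.8883 = 0.5160
Lq = ρ²/(1−ρ) = 0.2663/0.4840 = 0.5501

Final: 0.5501


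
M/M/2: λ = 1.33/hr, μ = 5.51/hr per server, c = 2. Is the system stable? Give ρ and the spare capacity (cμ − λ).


Total capacity cμ = 2·5.51 = 11.02/hr
ρ = λ/(cμ) = 1.33/11.02 = 0.1207
Stable ⇔ ρ < 1: YES
Spare capacity = cμ − λ = 11.02 − 1.33 = 9.69/hr

Final: ρ = 0.1207; stable; margin = 9.69/hr


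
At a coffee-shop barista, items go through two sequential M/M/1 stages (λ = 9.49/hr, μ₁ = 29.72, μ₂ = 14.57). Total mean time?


Each node sees arrival rate λ = 9.49/hr (tandem ⇒ throughput preserved).
W₁ = 1/(μ₁−λ) = 1/(29.72−9.49) = 0.04943 hr
W₂ = 1/(μ₂−λ) = 1/(14.57−9.49) = 0.19685 hr
W_total = W₁ + W₂ = 0.04943 + 0.19685 = 0.24628 hr

Final: 0.24628 hr


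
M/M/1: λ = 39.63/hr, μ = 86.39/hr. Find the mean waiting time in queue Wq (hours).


ρ = 39.63/86.39 = 0.4587
Wq = ρ/(μ−λ) = 0.4587/(86.39 − 39.63) = 0.4587/46.76 = 0.009810 hr

Final: 0.009810 hr


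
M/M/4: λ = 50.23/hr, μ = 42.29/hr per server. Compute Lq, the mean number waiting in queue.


a = λ/μ = 1.1878; ρ = a/4 = 0.2969
P₀ = 0.303919
Lq = P₀·a^c·ρ / (c!·(1−ρ)²) = 0.303919·1.99022·0.2969/(24·0.49430)
= 0.01514

Final: 0.01514


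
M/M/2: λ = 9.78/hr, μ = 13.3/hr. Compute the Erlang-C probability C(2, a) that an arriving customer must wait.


a = λ/μ = 0.7353; ρ = a/2 = 0.3677
P₀ = 0.462342 (from M/M/c formula)
C(c,a) = [a^c/(c!(1−ρ))]·P₀ = [0.54072/(2·0.6323)]·0.462342
= 0.42756·0.462342 = 0.197680

Final: 0.197680


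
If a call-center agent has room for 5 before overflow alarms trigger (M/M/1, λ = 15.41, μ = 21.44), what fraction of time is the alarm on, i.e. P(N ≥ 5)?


ρ = 15.41/21.44 = 0.7188
P(N ≥ n) = ρ^n = 0.7188^5 = 0.191818

Final: 0.191818


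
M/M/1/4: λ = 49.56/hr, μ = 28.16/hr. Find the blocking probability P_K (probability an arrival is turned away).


ρ = λ/μ = 49.56/28.16 = 1.7599
P_K = (1−ρ)ρ^K/(1−ρ^(K+1)) = (-0.7599·9.593887)/(1 − 16.884696)
= -7.290809/-15.884696 = 0.458983

Final: 0.458983


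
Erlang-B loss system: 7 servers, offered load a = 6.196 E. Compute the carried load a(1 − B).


B(7,6.196) = 0.197785 (Erlang-B)
Carried load = a(1 − B) = 6.196·(1 − 0.197785) = 6.196·0.802215 = 4.9705 E

Final: 4.9705 Erlangs


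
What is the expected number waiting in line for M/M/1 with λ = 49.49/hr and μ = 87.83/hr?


ρ = 49.49/87.83 = 0.5635
Lq = ρ²/(1−ρ) = 0.3175/0.4365 = 0.7273

Final: 0.7273
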